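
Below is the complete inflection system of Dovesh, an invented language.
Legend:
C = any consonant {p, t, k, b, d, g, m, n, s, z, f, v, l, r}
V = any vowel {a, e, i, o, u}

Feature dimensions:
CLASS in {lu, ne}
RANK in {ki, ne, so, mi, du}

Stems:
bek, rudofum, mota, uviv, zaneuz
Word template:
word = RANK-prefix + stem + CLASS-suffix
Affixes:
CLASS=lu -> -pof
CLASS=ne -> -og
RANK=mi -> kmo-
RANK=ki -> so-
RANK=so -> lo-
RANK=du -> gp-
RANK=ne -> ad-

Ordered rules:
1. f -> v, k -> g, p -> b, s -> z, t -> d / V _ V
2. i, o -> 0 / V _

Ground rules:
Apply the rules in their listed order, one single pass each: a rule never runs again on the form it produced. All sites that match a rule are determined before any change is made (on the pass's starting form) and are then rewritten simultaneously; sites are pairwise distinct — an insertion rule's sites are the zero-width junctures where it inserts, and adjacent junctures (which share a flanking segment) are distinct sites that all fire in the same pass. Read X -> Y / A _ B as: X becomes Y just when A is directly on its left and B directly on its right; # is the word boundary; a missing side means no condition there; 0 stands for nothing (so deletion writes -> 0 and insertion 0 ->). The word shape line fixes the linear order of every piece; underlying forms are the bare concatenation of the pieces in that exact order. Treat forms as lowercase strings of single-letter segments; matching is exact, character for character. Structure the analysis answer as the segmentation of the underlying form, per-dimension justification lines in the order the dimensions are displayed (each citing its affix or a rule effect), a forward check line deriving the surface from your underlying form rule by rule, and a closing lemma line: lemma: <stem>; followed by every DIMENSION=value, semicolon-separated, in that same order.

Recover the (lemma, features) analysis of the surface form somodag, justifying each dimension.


underlying: so-mota-og
CLASS=ne - signalled by the affix -og
RANK=ki - signalled by the affix so-
check: somotaog -> somodaog -> somodag
lemma: mota; CLASS=ne; RANK=ki


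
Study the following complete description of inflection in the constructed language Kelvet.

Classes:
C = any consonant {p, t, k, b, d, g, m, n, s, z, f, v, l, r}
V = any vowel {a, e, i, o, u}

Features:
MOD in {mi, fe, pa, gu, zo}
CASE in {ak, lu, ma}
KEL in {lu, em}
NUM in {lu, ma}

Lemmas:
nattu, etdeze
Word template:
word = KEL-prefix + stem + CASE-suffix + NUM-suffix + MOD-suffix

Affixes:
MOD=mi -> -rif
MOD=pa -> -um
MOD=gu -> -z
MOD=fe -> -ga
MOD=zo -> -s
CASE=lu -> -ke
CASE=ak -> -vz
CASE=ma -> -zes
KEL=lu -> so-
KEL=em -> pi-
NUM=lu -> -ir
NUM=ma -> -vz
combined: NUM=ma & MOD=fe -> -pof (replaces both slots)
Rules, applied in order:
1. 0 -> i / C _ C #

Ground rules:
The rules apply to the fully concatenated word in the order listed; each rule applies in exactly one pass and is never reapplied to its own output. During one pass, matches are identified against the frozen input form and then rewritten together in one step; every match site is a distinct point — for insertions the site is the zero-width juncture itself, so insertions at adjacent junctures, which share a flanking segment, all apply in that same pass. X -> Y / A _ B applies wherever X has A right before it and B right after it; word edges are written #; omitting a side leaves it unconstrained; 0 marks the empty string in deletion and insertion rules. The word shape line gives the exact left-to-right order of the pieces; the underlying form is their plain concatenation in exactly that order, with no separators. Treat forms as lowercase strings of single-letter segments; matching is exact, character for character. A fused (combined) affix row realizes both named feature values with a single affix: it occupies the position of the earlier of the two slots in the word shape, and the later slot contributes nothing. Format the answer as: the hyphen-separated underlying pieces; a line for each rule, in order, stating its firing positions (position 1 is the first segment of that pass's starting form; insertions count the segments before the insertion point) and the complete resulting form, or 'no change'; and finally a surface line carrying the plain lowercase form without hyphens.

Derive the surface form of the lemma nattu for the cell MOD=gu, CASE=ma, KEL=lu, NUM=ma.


underlying: so-nattu-zes-vz-z
1. 0 -> i / C _ C #: inserts after position(s) 12: sonattuzesvziz
surface: sonattuzesvziz


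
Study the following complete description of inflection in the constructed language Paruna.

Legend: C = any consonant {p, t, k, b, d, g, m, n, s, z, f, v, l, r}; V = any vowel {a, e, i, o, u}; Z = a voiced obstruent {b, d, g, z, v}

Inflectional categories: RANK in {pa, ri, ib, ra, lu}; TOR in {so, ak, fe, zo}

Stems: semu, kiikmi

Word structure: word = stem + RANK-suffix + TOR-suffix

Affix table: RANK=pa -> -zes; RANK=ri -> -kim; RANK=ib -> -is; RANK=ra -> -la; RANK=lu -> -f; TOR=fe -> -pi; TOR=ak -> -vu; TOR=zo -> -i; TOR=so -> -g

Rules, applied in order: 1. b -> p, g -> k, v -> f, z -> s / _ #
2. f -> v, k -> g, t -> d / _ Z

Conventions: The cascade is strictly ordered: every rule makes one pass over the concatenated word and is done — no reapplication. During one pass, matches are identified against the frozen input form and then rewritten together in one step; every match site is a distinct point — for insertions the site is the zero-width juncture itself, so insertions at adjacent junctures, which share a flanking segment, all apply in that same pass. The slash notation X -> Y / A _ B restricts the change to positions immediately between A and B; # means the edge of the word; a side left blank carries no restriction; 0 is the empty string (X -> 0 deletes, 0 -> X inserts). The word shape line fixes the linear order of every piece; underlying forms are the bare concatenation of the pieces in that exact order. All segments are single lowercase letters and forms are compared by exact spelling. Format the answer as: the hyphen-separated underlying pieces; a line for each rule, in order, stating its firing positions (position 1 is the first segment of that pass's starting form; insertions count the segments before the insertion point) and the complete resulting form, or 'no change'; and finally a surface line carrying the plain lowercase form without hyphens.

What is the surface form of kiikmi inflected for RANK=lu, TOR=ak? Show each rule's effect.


underlying: kiikmi-f-vu
1. b -> p, g -> k, v -> f, z -> s / _ #: no change
2. f -> v, k -> g, t -> d / _ Z: fires at position(s) 7: kiikmivvu
surface: kiikmivvu


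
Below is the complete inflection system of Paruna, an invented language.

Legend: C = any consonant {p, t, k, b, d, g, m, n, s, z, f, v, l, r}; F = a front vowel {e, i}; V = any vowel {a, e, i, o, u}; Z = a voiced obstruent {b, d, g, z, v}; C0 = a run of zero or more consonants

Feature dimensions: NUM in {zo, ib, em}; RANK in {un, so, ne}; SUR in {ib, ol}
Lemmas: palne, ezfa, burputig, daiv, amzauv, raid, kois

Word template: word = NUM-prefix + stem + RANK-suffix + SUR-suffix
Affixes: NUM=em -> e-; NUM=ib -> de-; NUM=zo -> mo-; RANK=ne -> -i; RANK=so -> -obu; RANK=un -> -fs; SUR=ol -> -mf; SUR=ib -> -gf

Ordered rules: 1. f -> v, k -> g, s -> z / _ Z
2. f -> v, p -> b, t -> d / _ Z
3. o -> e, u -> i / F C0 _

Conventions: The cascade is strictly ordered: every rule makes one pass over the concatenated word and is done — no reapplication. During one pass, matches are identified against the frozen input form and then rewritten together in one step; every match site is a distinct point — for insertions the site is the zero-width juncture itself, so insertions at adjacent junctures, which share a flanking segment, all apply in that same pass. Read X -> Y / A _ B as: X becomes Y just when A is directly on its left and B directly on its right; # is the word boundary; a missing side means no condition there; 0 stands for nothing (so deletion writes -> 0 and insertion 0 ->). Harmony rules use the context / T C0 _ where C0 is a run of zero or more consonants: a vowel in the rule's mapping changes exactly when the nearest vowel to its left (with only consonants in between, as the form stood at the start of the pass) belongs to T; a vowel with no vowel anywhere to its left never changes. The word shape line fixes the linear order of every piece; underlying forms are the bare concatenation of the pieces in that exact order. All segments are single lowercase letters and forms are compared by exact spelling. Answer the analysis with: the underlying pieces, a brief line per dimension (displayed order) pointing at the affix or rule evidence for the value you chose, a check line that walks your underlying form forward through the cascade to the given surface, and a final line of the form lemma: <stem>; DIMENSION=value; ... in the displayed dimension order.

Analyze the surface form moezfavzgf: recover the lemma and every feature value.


underlying: mo-ezfa-fs-gf
NUM=zo - signalled by the affix mo-
RANK=un - signalled by the affix -fs
SUR=ib - signalled by the affix -gf
check: moezfafsgf -> moezfafzgf -> moezfavzgf -> moezfavzgf
lemma: ezfa; NUM=zo; RANK=un; SUR=ib


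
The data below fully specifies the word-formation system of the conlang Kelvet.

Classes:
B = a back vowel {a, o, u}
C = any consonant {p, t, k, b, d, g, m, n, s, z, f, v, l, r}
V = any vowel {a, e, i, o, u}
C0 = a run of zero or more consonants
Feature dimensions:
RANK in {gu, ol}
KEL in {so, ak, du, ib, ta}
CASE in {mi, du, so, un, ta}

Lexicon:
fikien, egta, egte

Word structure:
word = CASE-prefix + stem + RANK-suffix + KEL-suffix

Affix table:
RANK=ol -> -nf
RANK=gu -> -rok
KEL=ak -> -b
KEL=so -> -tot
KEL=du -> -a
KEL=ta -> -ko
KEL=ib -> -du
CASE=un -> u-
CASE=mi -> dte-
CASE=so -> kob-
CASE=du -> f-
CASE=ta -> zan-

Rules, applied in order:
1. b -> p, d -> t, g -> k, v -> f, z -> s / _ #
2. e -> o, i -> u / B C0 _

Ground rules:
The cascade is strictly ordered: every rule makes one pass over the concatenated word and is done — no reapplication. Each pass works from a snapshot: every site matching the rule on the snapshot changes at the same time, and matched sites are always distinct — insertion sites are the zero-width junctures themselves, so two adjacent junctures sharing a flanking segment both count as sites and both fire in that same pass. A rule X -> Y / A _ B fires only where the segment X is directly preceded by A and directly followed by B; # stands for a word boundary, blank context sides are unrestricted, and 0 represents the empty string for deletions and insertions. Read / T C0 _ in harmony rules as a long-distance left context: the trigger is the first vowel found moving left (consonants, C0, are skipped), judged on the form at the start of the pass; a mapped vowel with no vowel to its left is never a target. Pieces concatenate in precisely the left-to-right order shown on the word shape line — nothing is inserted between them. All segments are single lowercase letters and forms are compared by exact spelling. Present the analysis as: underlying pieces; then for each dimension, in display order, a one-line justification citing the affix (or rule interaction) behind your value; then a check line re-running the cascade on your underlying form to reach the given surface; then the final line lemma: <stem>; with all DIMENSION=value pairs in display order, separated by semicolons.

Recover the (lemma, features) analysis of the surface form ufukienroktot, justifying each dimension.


underlying: u-fikien-rok-tot
RANK=gu - signalled by the affix -rok
KEL=so - signalled by the affix -tot
CASE=un - signalled by the affix u-
check: ufikienroktot -> ufikienroktot -> ufukienroktot
lemma: fikien; RANK=gu; KEL=so; CASE=un


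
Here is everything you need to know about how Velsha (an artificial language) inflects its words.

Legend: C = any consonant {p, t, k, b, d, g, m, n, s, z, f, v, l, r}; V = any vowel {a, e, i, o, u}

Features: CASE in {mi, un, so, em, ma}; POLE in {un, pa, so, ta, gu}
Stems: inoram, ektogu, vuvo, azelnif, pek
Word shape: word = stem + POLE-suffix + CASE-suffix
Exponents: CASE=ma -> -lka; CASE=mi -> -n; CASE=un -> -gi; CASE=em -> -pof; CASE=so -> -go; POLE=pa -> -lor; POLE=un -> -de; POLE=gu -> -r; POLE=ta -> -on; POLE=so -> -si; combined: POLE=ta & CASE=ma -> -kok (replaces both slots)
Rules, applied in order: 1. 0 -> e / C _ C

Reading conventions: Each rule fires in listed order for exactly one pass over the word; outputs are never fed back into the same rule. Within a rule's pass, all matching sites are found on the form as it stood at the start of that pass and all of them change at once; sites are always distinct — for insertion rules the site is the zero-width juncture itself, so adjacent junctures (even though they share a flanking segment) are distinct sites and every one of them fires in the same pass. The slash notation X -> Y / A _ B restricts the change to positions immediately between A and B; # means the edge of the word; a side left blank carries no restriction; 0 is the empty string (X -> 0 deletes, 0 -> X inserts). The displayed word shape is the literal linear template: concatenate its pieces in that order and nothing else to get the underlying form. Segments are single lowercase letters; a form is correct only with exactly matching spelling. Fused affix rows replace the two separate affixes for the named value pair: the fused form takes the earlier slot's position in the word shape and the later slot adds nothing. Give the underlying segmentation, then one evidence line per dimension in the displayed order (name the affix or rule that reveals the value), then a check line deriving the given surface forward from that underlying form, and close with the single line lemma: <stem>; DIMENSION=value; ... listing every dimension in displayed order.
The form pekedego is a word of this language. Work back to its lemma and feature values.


underlying: pek-de-go
CASE=so - signalled by the affix -go
POLE=un - signalled by the affix -de
check: pekdego -> pekedego
lemma: pek; CASE=so; POLE=un


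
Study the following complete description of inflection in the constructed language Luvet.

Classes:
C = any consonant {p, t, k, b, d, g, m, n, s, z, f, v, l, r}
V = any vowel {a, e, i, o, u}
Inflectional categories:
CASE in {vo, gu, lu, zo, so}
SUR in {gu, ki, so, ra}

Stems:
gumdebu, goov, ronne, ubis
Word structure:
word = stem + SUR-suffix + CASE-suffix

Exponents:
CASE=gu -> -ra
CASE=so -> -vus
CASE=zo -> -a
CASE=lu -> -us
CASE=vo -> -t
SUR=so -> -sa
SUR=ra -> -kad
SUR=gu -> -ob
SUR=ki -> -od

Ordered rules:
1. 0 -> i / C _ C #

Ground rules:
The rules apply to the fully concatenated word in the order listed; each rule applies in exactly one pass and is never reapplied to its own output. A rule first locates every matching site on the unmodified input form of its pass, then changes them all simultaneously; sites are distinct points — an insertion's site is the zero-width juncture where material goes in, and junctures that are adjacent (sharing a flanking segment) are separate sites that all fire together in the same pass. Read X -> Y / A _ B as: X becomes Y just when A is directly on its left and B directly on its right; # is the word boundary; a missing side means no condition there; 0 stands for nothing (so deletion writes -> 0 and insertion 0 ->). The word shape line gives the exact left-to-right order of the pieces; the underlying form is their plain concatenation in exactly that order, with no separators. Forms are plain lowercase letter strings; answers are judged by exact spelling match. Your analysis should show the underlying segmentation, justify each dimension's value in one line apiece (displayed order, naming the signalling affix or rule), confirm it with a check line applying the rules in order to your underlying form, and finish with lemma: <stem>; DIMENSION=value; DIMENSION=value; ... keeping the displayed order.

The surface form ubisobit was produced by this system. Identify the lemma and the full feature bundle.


underlying: ubis-ob-t
CASE=vo - signalled by the affix -t
SUR=gu - signalled by the affix -ob
check: ubisobt -> ubisobit
lemma: ubis; CASE=vo; SUR=gu


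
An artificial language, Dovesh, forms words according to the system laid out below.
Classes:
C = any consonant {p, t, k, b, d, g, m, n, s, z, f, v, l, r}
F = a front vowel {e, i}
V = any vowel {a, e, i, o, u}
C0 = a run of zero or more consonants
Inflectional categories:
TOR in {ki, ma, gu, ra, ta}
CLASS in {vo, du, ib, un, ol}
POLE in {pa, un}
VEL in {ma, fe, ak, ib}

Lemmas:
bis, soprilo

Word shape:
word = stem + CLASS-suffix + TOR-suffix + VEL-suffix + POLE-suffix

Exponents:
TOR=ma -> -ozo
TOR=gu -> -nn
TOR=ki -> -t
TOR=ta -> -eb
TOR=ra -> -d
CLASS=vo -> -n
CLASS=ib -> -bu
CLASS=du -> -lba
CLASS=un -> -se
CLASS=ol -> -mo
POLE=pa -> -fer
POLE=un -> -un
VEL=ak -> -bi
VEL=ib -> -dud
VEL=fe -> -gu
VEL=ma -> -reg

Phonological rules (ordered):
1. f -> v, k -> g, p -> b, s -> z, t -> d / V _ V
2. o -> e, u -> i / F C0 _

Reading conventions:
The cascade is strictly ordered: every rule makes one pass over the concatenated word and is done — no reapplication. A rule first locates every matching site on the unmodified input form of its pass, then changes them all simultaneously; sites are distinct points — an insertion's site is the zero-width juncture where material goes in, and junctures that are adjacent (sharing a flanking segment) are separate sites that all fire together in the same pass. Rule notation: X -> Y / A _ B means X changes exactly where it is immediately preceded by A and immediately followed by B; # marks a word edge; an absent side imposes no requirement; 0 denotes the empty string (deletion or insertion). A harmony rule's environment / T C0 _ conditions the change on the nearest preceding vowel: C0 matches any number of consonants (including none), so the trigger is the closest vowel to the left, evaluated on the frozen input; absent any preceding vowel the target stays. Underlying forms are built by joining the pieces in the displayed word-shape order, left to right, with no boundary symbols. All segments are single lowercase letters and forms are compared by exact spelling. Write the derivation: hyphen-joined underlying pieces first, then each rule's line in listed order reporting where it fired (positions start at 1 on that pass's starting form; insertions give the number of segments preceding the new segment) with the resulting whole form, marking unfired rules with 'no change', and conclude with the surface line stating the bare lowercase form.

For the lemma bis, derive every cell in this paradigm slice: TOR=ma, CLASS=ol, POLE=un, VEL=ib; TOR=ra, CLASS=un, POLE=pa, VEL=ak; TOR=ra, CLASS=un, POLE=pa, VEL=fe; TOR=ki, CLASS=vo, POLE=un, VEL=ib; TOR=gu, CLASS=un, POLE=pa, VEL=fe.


cell TOR=ma, CLASS=ol, POLE=un, VEL=ib:
underlying: bis-mo-ozo-dud-un
1. f -> v, k -> g, p -> b, s -> z, t -> d / V _ V: no change
2. o -> e, u -> i / F C0 _: fires at position(s) 5: bismeozodudun
surface: bismeozodudun

cell TOR=ra, CLASS=un, POLE=pa, VEL=ak:
underlying: bis-se-d-bi-fer
1. f -> v, k -> g, p -> b, s -> z, t -> d / V _ V: fires at position(s) 9: bissedbiver
2. o -> e, u -> i / F C0 _: no change
surface: bissedbiver

cell TOR=ra, CLASS=un, POLE=pa, VEL=fe:
underlying: bis-se-d-gu-fer
1. f -> v, k -> g, p -> b, s -> z, t -> d / V _ V: fires at position(s) 9: bissedguver
2. o -> e, u -> i / F C0 _: fires at position(s) 8: bissedgiver
surface: bissedgiver

cell TOR=ki, CLASS=vo, POLE=un, VEL=ib:
underlying: bis-n-t-dud-un
1. f -> v, k -> g, p -> b, s -> z, t -> d / V _ V: no change
2. o -> e, u -> i / F C0 _: fires at position(s) 7: bisntdidun
surface: bisntdidun

cell TOR=gu, CLASS=un, POLE=pa, VEL=fe:
underlying: bis-se-nn-gu-fer
1. f -> v, k -> g, p -> b, s -> z, t -> d / V _ V: fires at position(s) 10: bissennguver
2. o -> e, u -> i / F C0 _: fires at position(s) 9: bissenngiver
surface: bissenngiver


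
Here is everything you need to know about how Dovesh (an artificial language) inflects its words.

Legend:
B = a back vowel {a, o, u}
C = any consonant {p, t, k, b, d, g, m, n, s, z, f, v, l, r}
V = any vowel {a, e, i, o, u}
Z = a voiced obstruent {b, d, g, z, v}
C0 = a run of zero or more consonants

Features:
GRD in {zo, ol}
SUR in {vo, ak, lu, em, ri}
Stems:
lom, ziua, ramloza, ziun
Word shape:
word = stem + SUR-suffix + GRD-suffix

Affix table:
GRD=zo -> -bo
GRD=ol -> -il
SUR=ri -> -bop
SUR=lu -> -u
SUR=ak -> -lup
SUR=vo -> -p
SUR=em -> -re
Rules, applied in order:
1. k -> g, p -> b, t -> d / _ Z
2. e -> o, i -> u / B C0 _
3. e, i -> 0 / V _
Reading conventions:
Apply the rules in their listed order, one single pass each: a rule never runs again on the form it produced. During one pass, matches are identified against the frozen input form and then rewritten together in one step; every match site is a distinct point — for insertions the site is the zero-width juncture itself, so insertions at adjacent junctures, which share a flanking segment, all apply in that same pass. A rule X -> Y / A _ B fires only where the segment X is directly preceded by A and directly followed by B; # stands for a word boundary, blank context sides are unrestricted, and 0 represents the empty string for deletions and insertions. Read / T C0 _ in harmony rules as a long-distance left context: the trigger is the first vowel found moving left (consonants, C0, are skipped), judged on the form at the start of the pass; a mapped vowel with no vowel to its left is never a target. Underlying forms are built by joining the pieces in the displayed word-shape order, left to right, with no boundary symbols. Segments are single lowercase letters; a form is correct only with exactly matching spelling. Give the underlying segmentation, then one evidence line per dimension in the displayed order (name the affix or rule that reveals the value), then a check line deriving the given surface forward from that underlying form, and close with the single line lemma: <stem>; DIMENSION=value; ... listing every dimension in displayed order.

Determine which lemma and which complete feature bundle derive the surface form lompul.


underlying: lom-p-il
GRD=ol - signalled by the affix -il
SUR=vo - signalled by the affix -p
check: lompil -> lompil -> lompul -> lompul
lemma: lom; GRD=ol; SUR=vo


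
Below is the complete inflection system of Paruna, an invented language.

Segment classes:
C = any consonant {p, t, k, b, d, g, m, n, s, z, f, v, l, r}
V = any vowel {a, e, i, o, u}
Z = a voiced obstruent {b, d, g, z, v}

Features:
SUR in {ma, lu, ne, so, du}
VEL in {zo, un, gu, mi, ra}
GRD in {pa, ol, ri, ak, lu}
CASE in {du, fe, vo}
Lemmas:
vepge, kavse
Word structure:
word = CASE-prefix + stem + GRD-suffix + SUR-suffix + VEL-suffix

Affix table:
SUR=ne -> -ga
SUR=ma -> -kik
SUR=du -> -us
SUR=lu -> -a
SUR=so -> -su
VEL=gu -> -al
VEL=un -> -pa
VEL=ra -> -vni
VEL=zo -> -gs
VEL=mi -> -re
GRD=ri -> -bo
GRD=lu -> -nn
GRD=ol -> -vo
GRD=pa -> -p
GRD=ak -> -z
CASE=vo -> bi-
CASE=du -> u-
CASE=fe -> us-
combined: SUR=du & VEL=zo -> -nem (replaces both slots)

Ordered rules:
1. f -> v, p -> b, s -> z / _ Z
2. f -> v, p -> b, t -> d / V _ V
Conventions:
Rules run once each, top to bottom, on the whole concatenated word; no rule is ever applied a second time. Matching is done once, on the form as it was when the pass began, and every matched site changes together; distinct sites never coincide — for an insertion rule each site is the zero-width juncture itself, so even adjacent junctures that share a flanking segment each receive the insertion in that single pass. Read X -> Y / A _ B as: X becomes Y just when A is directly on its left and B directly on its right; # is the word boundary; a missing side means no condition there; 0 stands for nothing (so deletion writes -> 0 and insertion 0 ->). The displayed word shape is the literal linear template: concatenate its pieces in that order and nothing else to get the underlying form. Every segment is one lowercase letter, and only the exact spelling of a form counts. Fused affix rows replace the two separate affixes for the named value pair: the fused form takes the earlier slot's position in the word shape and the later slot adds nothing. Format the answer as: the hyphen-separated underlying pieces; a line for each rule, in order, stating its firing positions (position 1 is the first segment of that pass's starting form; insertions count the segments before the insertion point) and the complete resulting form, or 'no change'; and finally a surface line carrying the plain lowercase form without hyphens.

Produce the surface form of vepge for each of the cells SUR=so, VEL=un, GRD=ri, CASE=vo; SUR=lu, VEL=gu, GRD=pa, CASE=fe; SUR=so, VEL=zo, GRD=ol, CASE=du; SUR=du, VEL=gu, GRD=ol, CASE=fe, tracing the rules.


cell SUR=so, VEL=un, GRD=ri, CASE=vo:
underlying: bi-vepge-bo-su-pa
1. f -> v, p -> b, s -> z / _ Z: fires at position(s) 5: bivebgebosupa
2. f -> v, p -> b, t -> d / V _ V: fires at position(s) 12: bivebgebosuba
surface: bivebgebosuba

cell SUR=lu, VEL=gu, GRD=pa, CASE=fe:
underlying: us-vepge-p-a-al
1. f -> v, p -> b, s -> z / _ Z: fires at position(s) 2, 5: uzvebgepaal
2. f -> v, p -> b, t -> d / V _ V: fires at position(s) 8: uzvebgebaal
surface: uzvebgebaal

cell SUR=so, VEL=zo, GRD=ol, CASE=du:
underlying: u-vepge-vo-su-gs
1. f -> v, p -> b, s -> z / _ Z: fires at position(s) 4: uvebgevosugs
2. f -> v, p -> b, t -> d / V _ V: no change
surface: uvebgevosugs

cell SUR=du, VEL=gu, GRD=ol, CASE=fe:
underlying: us-vepge-vo-us-al
1. f -> v, p -> b, s -> z / _ Z: fires at position(s) 2, 5: uzvebgevousal
2. f -> v, p -> b, t -> d / V _ V: no change
surface: uzvebgevousal


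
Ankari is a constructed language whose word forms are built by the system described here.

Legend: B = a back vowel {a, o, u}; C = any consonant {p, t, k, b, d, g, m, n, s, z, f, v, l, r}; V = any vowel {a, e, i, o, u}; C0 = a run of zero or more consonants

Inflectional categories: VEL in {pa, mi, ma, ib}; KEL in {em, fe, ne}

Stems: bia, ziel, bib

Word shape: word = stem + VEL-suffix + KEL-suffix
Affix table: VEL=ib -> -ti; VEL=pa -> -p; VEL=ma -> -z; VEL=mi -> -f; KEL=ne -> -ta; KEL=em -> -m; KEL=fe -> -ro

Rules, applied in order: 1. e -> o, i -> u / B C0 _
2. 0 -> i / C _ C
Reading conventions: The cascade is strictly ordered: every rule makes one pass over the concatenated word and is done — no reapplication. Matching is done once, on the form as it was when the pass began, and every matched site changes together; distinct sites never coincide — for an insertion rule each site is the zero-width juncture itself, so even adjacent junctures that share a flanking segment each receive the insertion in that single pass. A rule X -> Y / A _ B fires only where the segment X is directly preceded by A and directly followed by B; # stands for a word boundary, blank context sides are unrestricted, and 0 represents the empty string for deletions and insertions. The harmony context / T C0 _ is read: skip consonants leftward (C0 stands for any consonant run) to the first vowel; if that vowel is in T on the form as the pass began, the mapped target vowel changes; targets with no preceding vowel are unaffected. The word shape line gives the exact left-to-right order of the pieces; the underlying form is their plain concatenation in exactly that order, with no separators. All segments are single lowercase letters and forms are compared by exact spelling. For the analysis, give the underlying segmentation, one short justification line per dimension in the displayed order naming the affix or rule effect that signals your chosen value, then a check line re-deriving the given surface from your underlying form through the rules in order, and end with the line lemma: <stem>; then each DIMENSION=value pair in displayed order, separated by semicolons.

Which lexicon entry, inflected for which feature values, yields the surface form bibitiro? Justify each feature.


underlying: bib-ti-ro
VEL=ib - signalled by the affix -ti
KEL=fe - signalled by the affix -ro
check: bibtiro -> bibtiro -> bibitiro
lemma: bib; VEL=ib; KEL=fe


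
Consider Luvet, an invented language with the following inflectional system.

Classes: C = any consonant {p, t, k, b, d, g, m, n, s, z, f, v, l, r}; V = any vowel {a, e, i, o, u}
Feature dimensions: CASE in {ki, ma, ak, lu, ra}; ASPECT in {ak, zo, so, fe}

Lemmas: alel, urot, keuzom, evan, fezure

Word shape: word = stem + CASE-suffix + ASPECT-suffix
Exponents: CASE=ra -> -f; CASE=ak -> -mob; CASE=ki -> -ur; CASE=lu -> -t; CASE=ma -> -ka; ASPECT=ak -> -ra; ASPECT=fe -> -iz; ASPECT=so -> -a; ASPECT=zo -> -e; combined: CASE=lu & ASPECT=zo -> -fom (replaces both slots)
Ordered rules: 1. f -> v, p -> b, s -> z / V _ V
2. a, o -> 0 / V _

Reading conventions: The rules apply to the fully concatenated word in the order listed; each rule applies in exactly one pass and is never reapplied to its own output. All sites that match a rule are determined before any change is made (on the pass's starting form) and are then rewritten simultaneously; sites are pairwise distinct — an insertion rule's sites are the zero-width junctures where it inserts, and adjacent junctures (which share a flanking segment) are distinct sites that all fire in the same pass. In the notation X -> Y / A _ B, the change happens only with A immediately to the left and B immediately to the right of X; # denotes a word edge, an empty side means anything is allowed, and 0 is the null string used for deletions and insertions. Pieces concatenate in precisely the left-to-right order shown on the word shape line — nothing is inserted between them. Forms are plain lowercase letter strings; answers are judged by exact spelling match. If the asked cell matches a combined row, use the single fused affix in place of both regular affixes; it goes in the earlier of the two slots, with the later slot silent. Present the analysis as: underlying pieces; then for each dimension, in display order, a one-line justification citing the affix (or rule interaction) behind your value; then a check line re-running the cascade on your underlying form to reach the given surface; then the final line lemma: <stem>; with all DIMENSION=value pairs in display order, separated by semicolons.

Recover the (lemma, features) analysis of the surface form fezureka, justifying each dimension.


underlying: fezure-ka-a
CASE=ma - signalled by the affix -ka
ASPECT=so - signalled by the affix -a
check: fezurekaa -> fezurekaa -> fezureka
lemma: fezure; CASE=ma; ASPECT=so


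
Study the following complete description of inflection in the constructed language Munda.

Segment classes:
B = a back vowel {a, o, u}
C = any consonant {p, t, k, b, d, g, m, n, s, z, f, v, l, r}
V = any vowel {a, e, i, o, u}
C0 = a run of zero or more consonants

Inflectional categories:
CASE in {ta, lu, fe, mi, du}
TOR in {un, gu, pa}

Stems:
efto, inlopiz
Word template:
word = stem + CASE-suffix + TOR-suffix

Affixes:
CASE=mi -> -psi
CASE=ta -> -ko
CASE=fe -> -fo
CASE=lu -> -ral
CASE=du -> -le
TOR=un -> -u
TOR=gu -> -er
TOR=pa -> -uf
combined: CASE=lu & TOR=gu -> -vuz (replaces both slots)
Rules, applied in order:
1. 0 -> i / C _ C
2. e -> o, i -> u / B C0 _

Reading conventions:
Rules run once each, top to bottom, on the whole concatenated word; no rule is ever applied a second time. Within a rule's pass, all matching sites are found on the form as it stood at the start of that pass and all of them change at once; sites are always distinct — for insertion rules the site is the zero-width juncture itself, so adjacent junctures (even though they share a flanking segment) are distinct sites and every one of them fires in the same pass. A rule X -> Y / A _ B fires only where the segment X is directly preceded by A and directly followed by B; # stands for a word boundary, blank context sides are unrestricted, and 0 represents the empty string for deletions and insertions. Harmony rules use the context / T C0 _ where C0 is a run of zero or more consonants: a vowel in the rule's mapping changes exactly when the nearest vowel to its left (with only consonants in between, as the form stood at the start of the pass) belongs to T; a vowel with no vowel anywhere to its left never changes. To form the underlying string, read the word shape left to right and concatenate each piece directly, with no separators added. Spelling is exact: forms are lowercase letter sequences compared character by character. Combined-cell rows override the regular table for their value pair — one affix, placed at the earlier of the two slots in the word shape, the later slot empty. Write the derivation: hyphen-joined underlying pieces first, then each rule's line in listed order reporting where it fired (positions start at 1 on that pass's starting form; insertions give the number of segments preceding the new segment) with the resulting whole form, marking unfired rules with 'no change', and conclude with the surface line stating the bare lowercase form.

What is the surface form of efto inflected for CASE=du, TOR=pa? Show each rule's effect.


underlying: efto-le-uf
1. 0 -> i / C _ C: inserts after position(s) 2: efitoleuf
2. e -> o, i -> u / B C0 _: fires at position(s) 7: efitolouf
surface: efitolouf


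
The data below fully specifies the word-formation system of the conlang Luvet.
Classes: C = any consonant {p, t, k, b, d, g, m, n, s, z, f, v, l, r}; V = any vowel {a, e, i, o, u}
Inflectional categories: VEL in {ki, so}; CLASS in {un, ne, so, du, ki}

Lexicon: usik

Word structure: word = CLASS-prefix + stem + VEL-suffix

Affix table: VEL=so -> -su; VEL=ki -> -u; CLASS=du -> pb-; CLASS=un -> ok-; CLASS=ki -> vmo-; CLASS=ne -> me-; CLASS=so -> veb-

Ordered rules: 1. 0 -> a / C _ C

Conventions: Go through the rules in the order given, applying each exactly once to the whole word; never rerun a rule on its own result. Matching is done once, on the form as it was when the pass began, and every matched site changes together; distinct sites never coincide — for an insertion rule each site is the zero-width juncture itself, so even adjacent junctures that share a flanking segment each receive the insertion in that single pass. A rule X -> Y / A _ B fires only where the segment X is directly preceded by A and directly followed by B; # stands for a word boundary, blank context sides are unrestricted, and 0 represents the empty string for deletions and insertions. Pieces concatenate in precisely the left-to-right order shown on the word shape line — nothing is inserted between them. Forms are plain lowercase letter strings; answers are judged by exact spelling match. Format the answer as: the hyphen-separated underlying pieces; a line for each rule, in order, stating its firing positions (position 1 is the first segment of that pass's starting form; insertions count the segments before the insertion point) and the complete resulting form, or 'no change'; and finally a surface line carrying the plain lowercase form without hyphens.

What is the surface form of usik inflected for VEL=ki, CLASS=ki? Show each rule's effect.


underlying: vmo-usik-u
1. 0 -> a / C _ C: inserts after position(s) 1: vamousiku
surface: vamousiku


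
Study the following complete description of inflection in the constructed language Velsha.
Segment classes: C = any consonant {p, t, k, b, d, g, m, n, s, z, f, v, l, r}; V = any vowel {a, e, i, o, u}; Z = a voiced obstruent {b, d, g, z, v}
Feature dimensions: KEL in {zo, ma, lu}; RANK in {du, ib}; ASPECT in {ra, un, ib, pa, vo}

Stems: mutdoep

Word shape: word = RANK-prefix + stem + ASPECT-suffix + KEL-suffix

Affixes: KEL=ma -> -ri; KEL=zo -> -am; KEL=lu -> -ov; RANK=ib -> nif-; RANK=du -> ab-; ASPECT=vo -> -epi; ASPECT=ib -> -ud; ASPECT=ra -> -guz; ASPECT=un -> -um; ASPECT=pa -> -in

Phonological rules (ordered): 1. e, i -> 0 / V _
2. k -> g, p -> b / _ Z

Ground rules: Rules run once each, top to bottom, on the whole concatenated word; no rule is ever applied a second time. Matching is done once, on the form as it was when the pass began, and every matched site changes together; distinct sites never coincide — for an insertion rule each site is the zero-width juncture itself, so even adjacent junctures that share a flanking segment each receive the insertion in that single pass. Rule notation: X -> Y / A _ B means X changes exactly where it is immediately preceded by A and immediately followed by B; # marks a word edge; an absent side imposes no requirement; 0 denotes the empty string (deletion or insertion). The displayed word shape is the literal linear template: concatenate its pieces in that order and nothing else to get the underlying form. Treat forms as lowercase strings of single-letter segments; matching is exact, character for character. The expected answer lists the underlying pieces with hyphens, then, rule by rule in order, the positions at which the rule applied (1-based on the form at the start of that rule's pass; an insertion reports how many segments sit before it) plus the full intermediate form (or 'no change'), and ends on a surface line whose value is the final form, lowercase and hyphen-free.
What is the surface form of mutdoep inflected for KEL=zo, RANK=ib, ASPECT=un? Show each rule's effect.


underlying: nif-mutdoep-um-am
1. e, i -> 0 / V _: fires at position(s) 9: nifmutdopumam
2. k -> g, p -> b / _ Z: no change
surface: nifmutdopumam


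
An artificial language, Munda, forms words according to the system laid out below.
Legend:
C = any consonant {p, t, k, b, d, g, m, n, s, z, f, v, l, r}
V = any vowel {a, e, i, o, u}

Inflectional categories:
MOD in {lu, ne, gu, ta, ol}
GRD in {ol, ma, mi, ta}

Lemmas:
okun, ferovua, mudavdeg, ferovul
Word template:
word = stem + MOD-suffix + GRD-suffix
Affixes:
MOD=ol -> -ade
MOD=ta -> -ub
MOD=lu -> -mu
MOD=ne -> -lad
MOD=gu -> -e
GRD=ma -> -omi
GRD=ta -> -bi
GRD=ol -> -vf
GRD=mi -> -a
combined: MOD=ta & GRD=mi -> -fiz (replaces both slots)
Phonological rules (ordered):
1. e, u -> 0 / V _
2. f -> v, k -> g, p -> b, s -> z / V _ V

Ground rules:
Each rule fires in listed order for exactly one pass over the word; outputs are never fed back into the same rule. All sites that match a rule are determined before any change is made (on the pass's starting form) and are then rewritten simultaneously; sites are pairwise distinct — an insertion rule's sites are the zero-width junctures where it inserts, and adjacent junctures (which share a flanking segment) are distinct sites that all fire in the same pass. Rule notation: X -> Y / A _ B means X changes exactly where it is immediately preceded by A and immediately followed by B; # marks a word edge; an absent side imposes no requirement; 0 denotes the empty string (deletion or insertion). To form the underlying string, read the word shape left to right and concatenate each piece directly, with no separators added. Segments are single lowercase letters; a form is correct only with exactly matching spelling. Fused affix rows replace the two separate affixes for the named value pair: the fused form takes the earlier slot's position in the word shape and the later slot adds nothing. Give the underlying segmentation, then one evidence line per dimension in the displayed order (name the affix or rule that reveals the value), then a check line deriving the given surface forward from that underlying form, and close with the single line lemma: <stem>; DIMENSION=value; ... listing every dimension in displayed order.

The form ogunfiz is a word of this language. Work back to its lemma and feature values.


underlying: okun-fiz
MOD=ta - signalled by the combined affix row
GRD=mi - signalled by the combined affix row
check: okunfiz -> okunfiz -> ogunfiz
lemma: okun; MOD=ta; GRD=mi


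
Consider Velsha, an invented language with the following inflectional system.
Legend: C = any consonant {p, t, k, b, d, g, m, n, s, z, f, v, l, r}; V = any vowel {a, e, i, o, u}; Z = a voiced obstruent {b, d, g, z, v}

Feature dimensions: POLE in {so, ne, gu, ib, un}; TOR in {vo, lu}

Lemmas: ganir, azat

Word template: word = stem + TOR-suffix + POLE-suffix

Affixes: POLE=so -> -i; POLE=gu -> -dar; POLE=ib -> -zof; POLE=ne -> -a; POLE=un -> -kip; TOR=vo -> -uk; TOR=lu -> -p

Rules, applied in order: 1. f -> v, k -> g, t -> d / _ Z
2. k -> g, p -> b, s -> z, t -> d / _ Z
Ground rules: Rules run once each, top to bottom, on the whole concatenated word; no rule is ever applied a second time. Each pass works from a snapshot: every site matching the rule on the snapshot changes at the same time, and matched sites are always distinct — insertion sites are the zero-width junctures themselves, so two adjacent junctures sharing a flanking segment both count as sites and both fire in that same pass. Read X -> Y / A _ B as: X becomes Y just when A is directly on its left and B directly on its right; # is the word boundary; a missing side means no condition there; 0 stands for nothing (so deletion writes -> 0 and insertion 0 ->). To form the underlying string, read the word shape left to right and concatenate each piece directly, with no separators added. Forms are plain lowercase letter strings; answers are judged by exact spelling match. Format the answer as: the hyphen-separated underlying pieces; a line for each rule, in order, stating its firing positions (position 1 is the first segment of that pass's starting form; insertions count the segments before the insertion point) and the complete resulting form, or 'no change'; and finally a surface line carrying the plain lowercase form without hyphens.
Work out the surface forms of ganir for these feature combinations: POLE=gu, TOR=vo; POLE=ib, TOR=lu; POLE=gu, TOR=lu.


cell POLE=gu, TOR=vo:
underlying: ganir-uk-dar
1. f -> v, k -> g, t -> d / _ Z: fires at position(s) 7: ganirugdar
2. k -> g, p -> b, s -> z, t -> d / _ Z: no change
surface: ganirugdar

cell POLE=ib, TOR=lu:
underlying: ganir-p-zof
1. f -> v, k -> g, t -> d / _ Z: no change
2. k -> g, p -> b, s -> z, t -> d / _ Z: fires at position(s) 6: ganirbzof
surface: ganirbzof

cell POLE=gu, TOR=lu:
underlying: ganir-p-dar
1. f -> v, k -> g, t -> d / _ Z: no change
2. k -> g, p -> b, s -> z, t -> d / _ Z: fires at position(s) 6: ganirbdar
surface: ganirbdar
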